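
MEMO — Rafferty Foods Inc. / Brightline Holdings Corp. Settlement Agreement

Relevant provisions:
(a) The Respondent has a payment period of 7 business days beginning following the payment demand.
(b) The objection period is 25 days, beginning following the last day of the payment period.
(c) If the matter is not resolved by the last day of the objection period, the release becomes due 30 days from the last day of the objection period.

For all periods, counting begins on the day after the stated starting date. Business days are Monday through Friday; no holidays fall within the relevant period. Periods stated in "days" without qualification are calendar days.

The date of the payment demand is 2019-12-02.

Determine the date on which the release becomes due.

The last day of the payment period: counting 7 business days from Monday, 2019-12-02 (Dec 3, Dec 4, Dec 5, Dec 6, Dec 9, Dec 10, Dec 11, skipping weekends) reaches Wednesday, 2019-12-11.
The last day of the objection period: 25 calendar days after 2019-12-11 is 2020-01-05.
The date on which the release becomes due: 30 calendar days after 2020-01-05 is 2020-02-04.

2020-02-04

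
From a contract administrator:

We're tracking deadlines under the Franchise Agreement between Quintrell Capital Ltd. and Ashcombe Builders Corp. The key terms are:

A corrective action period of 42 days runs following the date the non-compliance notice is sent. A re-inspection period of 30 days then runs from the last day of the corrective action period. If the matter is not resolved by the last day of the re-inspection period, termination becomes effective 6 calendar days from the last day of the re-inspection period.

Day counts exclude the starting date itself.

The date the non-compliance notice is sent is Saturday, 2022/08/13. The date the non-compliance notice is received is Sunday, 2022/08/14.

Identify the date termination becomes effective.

2022/10/30

The last day of the corrective action period: 2022/08/13 + 42 days = 2022/09/24.
Adding 30 calendar days to 2022/09/24 gives 2022/10/24, which is the last day of the re-inspection period.
Adding 6 calendar days to 2022/10/24 gives 2022/10/30, which is the date termination becomes effective.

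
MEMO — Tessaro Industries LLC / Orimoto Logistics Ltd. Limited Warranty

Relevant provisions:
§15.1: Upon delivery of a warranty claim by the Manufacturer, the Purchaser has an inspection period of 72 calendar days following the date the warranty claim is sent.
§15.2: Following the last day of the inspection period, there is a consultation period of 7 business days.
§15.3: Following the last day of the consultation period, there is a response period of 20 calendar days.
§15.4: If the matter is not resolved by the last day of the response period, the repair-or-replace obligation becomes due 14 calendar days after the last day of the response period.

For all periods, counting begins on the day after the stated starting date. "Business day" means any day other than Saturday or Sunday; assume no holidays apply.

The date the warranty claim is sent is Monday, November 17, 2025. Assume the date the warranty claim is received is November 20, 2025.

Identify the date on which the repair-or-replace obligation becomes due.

March 12, 2026

The last day of the inspection period: 72 calendar days after November 17, 2025 is January 28, 2026.
The last day of the consultation period: 7 business days after Wednesday, January 28, 2026, skipping weekends — Jan 29, Jan 30, Feb 2, Feb 3, Feb 4, Feb 5, Feb 6 — lands on Friday, February 6, 2026.
The last day of the response period: February 6, 2026 + 20 days = February 26, 2026.
The date on which the repair-or-replace obligation becomes due: 14 calendar days after February 26, 2026 is March 12, 2026.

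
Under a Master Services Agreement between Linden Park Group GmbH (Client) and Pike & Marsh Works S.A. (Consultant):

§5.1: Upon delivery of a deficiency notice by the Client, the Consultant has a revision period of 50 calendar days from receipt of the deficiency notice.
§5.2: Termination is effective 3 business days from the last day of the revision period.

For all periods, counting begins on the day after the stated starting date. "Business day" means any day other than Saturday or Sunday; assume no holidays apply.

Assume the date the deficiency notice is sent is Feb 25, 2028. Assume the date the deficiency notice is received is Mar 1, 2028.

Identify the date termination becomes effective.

The last day of the revision period: 50 calendar days after Mar 1, 2028 is Apr 20, 2028.
The date termination becomes effective: counting 3 business days from Thursday, Apr 20, 2028 (Apr 21, Apr 24, Apr 25, skipping weekends) reaches Tuesday, Apr 25, 2028.

Apr 25, 2028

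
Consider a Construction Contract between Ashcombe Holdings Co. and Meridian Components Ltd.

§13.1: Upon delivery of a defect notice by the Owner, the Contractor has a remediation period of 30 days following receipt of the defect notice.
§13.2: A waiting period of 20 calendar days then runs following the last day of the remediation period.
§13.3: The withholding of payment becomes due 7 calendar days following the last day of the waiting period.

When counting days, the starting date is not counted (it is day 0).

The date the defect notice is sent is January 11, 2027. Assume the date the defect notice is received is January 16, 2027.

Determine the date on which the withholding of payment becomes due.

March 14, 2027

The last day of the remediation period: 30 calendar days after January 16, 2027 is February 15, 2027.
The last day of the waiting period: 20 calendar days after February 15, 2027 is March 7, 2027.
The date on which the withholding of payment becomes due: March 7, 2027 + 7 days = March 14, 2027.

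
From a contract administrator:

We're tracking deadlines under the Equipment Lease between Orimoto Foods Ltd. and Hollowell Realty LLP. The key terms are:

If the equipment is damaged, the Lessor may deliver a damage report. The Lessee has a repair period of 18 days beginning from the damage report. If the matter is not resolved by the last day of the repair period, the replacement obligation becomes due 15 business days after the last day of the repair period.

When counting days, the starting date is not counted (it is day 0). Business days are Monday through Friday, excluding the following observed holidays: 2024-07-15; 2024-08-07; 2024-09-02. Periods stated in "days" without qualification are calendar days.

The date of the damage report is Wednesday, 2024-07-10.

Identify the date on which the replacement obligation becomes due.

The last day of the repair period: 18 calendar days after 2024-07-10 is 2024-07-28.
The date on which the replacement obligation becomes due: 15 business days after Sunday, 2024-07-28, skipping weekends and the listed holiday on Aug 7 — Jul 29, Jul 30, Jul 31, Aug 1, …, Aug 15, Aug 16, Aug 19 — lands on Monday, 2024-08-19.

2024-08-19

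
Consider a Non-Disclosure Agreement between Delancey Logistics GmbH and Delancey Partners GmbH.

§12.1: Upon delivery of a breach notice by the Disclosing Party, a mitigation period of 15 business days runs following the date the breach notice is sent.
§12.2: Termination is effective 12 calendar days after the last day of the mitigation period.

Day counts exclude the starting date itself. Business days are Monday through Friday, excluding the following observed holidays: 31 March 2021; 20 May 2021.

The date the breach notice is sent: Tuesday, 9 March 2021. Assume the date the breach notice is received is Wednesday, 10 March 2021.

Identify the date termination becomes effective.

11 April 2021

The last day of the mitigation period: counting 15 business days from Tuesday, 9 March 2021 (Mar 10, Mar 11, Mar 12, Mar 15, …, Mar 26, Mar 29, Mar 30, skipping weekends) reaches Tuesday, 30 March 2021.
The date termination becomes effective: 12 calendar days after 30 March 2021 is 11 April 2021.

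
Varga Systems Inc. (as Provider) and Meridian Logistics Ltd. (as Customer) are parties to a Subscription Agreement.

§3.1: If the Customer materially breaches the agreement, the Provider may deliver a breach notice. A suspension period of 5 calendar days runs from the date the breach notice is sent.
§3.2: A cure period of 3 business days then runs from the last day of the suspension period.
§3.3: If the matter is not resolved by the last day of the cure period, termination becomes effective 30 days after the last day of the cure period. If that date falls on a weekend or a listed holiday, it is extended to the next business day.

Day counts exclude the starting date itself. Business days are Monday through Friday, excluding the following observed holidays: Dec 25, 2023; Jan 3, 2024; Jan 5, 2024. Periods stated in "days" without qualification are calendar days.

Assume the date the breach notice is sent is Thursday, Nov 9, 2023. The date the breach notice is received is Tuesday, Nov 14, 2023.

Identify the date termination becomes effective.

Dec 18, 2023

The last day of the suspension period: 5 calendar days after Nov 9, 2023 is Nov 14, 2023.
The last day of the cure period: 3 business days after Tuesday, Nov 14, 2023, skipping weekends — Nov 15, Nov 16, Nov 17 — lands on Friday, Nov 17, 2023.
Adding 30 calendar days to Nov 17, 2023 gives Dec 17, 2023, which is the date termination becomes effective. That falls on a Sunday, so it rolls to the next business day, Monday, Dec 18, 2023.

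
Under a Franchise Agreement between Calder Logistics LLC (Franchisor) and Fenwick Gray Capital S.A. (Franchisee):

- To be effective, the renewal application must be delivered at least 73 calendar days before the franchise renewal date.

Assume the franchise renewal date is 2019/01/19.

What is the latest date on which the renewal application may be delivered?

2019/01/19 minus 73 days is 2018/11/07.

2018/11/07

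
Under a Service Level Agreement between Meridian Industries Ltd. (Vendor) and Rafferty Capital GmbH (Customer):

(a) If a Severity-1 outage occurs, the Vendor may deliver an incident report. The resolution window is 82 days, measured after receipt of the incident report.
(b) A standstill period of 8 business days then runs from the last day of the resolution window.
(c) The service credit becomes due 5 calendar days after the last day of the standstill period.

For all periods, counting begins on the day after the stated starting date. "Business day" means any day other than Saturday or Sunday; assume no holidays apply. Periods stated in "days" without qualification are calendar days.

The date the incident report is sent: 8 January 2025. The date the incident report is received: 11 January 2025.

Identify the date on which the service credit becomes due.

20 April 2025

The last day of the resolution window: 11 January 2025 + 82 days = 3 April 2025.
From Thursday, 3 April 2025, 8 business days (Apr 4, Apr 7, Apr 8, Apr 9, Apr 10, Apr 11, Apr 14, Apr 15, skipping weekends) brings us to Tuesday, 15 April 2025, which is the last day of the standstill period.
Adding 5 calendar days to 15 April 2025 gives 20 April 2025, which is the date on which the service credit becomes due.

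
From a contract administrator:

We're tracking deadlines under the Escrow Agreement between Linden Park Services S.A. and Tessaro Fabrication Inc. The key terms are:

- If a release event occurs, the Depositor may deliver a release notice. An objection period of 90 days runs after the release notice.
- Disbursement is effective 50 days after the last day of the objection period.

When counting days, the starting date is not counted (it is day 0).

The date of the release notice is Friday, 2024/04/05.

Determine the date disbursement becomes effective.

2024/08/23

Adding 90 calendar days to 2024/04/05 gives 2024/07/04, which is the last day of the objection period.
The date disbursement becomes effective: 50 calendar days after 2024/07/04 is 2024/08/23.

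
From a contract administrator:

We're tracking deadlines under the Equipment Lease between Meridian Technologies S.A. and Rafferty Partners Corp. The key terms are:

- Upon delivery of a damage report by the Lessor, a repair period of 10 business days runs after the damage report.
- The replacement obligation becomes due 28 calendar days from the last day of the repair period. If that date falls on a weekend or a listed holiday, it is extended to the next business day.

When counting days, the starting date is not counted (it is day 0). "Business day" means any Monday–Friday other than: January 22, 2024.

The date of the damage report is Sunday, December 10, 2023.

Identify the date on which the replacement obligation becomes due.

January 19, 2024

From Sunday, December 10, 2023, 10 business days (Dec 11, Dec 12, Dec 13, Dec 14, Dec 15, Dec 18, Dec 19, Dec 20, Dec 21, Dec 22, skipping weekends) brings us to Friday, December 22, 2023, which is the last day of the repair period.
The date on which the replacement obligation becomes due: December 22, 2023 + 28 days = January 19, 2024. January 19, 2024 is a Friday and is not a listed holiday, so no roll-forward applies.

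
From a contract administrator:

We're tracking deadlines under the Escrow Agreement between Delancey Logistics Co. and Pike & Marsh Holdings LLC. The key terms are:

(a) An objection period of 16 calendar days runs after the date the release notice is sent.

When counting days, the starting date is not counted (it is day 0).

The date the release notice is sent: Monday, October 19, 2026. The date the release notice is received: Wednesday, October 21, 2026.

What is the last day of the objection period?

November 4, 2026

The last day of the objection period: October 19, 2026 + 16 days = November 4, 2026.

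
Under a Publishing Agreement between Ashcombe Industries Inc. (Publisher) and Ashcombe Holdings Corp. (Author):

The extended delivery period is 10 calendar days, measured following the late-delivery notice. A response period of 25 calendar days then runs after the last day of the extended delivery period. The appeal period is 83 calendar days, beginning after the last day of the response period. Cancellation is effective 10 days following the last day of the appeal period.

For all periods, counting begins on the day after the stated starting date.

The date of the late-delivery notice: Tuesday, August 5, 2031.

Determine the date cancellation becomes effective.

Adding 10 calendar days to August 5, 2031 gives August 15, 2031, which is the last day of the extended delivery period.
Adding 25 calendar days to August 15, 2031 gives September 9, 2031, which is the last day of the response period.
The last day of the appeal period: 83 calendar days after September 9, 2031 is December 1, 2031.
Adding 10 calendar days to December 1, 2031 gives December 11, 2031, which is the date cancellation becomes effective.

December 11, 2031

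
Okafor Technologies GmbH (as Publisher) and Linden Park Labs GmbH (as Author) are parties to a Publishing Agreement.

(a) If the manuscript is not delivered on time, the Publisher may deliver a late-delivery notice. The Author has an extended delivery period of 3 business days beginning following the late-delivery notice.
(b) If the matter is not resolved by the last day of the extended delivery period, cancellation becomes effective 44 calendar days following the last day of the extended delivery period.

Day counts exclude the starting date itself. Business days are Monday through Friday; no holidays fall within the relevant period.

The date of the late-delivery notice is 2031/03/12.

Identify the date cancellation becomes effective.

The last day of the extended delivery period: 3 business days after Wednesday, 2031/03/12, skipping weekends — Mar 13, Mar 14, Mar 17 — lands on Monday, 2031/03/17.
The date cancellation becomes effective: 44 calendar days after 2031/03/17 is 2031/04/30.

2031/04/30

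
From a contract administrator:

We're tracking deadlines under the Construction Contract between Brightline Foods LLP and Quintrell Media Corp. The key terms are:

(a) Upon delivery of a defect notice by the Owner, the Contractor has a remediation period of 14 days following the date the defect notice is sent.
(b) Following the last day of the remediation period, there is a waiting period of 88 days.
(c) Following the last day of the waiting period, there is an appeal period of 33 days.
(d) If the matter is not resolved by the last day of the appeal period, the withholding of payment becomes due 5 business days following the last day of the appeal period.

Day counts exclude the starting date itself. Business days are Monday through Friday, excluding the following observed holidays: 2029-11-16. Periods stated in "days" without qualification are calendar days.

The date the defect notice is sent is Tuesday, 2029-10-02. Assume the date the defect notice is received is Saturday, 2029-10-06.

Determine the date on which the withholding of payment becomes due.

2030-02-21

The last day of the remediation period: 14 calendar days after 2029-10-02 is 2029-10-16.
The last day of the waiting period: 88 calendar days after 2029-10-16 is 2030-01-12.
The last day of the appeal period: 33 calendar days after 2030-01-12 is 2030-02-14.
The date on which the withholding of payment becomes due: counting 5 business days from Thursday, 2030-02-14 (Feb 15, Feb 18, Feb 19, Feb 20, Feb 21, skipping weekends) reaches Thursday, 2030-02-21.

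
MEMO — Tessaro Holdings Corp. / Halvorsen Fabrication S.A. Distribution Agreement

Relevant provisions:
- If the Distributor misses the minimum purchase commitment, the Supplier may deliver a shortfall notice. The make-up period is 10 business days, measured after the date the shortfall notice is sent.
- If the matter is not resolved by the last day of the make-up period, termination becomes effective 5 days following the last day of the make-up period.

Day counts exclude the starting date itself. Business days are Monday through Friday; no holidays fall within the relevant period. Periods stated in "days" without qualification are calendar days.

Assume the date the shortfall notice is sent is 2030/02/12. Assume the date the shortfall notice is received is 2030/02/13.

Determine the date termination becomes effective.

The last day of the make-up period: counting 10 business days from Tuesday, 2030/02/12 (Feb 13, Feb 14, Feb 15, Feb 18, Feb 19, Feb 20, Feb 21, Feb 22, Feb 25, Feb 26, skipping weekends) reaches Tuesday, 2030/02/26.
The date termination becomes effective: 5 calendar days after 2030/02/26 is 2030/03/03.

2030/03/03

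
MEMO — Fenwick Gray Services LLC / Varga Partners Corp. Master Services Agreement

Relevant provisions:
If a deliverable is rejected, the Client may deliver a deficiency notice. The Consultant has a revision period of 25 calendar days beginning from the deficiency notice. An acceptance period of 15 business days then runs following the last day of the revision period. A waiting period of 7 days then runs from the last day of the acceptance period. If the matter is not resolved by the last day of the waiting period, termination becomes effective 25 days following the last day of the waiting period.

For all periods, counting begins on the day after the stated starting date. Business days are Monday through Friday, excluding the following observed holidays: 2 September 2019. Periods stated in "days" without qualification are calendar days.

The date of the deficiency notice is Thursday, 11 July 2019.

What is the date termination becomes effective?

27 September 2019

Adding 25 calendar days to 11 July 2019 gives 5 August 2019, which is the last day of the revision period.
The last day of the acceptance period: 15 business days after Monday, 5 August 2019, skipping weekends — Aug 6, Aug 7, Aug 8, Aug 9, …, Aug 22, Aug 23, Aug 26 — lands on Monday, 26 August 2019.
The last day of the waiting period: 26 August 2019 + 7 days = 2 September 2019.
The date termination becomes effective: 2 September 2019 + 25 days = 27 September 2019.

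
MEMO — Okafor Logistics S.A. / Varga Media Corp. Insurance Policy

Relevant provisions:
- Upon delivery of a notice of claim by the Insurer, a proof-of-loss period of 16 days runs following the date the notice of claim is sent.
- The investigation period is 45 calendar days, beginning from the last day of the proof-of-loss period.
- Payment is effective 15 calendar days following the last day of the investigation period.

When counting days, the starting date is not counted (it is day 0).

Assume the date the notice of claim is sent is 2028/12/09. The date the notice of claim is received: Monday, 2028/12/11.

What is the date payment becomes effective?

The last day of the proof-of-loss period: 2028/12/09 + 16 days = 2028/12/25.
The last day of the investigation period: 2028/12/25 + 45 days = 2029/02/08.
The date payment becomes effective: 15 calendar days after 2029/02/08 is 2029/02/23.

2029/02/23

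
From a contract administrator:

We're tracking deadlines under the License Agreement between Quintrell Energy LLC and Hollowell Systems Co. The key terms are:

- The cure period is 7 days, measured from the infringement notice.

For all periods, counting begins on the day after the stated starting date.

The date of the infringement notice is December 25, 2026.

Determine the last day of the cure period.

The last day of the cure period: 7 calendar days after December 25, 2026 is January 1, 2027.

January 1, 2027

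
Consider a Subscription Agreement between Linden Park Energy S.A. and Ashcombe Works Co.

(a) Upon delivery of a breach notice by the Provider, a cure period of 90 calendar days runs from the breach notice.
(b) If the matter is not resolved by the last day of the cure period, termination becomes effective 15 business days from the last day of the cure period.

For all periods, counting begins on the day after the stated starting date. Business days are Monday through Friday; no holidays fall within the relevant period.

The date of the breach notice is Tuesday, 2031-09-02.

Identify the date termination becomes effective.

The last day of the cure period: 2031-09-02 + 90 days = 2031-12-01.
From Monday, 2031-12-01, 15 business days (Dec 2, Dec 3, Dec 4, Dec 5, …, Dec 18, Dec 19, Dec 22, skipping weekends) brings us to Monday, 2031-12-22, which is the date termination becomes effective.

2031-12-22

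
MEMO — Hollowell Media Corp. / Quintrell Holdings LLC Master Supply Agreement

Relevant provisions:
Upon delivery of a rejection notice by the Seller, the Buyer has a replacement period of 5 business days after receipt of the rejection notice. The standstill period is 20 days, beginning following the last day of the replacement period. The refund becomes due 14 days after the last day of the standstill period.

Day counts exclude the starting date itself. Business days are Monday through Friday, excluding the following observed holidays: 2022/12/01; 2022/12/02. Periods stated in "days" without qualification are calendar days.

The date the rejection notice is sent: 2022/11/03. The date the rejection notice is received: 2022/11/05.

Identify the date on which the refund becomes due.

2022/12/15

The last day of the replacement period: counting 5 business days from Saturday, 2022/11/05 (Nov 7, Nov 8, Nov 9, Nov 10, Nov 11, skipping weekends) reaches Friday, 2022/11/11.
The last day of the standstill period: 20 calendar days after 2022/11/11 is 2022/12/01.
Adding 14 calendar days to 2022/12/01 gives 2022/12/15, which is the date on which the refund becomes due.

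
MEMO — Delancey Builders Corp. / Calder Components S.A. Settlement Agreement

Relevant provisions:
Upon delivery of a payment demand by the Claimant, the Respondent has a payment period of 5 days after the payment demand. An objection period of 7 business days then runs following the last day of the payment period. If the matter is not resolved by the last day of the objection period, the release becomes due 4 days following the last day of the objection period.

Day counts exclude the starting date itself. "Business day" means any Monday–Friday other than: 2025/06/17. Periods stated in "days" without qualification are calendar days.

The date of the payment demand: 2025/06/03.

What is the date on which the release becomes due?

2025/06/22

Adding 5 calendar days to 2025/06/03 gives 2025/06/08, which is the last day of the payment period.
The last day of the objection period: 7 business days after Sunday, 2025/06/08, skipping weekends and the listed holiday on Jun 17 — Jun 9, Jun 10, Jun 11, Jun 12, Jun 13, Jun 16, Jun 18 — lands on Wednesday, 2025/06/18.
Adding 4 calendar days to 2025/06/18 gives 2025/06/22, which is the date on which the release becomes due.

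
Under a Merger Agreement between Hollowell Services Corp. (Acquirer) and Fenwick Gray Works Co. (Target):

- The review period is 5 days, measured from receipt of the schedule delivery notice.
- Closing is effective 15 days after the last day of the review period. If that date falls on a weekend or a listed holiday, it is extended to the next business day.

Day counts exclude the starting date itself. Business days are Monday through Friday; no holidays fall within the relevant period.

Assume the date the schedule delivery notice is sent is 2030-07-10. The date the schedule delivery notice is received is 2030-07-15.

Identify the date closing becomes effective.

Adding 5 calendar days to 2030-07-15 gives 2030-07-20, which is the last day of the review period.
Adding 15 calendar days to 2030-07-20 gives 2030-08-04, which is the date closing becomes effective. That falls on a Sunday, so it rolls to the next business day, Monday, 2030-08-05.

2030-08-05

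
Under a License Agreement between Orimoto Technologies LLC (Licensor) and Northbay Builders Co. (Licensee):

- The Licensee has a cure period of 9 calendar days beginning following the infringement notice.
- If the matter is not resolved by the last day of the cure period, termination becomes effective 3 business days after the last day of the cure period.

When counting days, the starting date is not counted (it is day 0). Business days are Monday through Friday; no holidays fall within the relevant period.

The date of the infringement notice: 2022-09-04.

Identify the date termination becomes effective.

2022-09-16

The last day of the cure period: 2022-09-04 + 9 days = 2022-09-13.
From Tuesday, 2022-09-13, 3 business days (Sep 14, Sep 15, Sep 16, skipping weekends) brings us to Friday, 2022-09-16, which is the date termination becomes effective.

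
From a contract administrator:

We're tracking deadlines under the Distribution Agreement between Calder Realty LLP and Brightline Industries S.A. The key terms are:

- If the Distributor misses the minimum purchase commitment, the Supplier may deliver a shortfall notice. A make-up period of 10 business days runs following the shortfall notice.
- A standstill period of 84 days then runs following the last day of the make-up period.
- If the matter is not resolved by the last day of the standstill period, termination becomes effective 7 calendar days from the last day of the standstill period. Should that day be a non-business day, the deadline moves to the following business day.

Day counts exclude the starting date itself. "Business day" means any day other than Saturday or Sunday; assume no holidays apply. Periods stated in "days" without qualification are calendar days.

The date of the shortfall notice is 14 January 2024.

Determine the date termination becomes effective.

26 April 2024

The last day of the make-up period: 10 business days after Sunday, 14 January 2024, skipping weekends — Jan 15, Jan 16, Jan 17, Jan 18, Jan 19, Jan 22, Jan 23, Jan 24, Jan 25, Jan 26 — lands on Friday, 26 January 2024.
Adding 84 calendar days to 26 January 2024 gives 19 April 2024, which is the last day of the standstill period.
The date termination becomes effective: 7 calendar days after 19 April 2024 is 26 April 2024. 26 April 2024 is a Friday, so no roll-forward applies.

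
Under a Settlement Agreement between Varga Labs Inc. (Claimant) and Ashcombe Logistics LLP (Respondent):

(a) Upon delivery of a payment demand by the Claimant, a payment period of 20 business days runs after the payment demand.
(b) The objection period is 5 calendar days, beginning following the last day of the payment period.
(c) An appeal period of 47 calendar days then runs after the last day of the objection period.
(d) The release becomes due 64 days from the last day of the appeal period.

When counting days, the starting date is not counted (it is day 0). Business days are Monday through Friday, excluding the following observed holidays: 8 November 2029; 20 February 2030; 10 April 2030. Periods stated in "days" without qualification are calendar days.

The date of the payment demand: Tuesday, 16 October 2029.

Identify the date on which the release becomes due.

The last day of the payment period: counting 20 business days from Tuesday, 16 October 2029 (Oct 17, Oct 18, Oct 19, Oct 22, …, Nov 12, Nov 13, Nov 14, skipping weekends and the listed holiday on Nov 8) reaches Wednesday, 14 November 2029.
Adding 5 calendar days to 14 November 2029 gives 19 November 2029, which is the last day of the objection period.
The last day of the appeal period: 19 November 2029 + 47 days = 5 January 2030.
Adding 64 calendar days to 5 January 2030 gives 10 March 2030, which is the date on which the release becomes due.

10 March 2030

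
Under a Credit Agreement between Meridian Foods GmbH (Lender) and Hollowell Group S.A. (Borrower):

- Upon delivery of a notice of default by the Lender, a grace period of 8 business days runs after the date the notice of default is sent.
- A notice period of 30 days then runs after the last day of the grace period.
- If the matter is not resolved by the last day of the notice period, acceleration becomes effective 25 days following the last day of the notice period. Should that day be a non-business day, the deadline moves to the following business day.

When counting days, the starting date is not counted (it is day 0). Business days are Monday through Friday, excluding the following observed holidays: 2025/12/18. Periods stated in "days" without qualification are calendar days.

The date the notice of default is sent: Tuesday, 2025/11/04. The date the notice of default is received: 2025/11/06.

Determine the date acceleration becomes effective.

The last day of the grace period: counting 8 business days from Tuesday, 2025/11/04 (Nov 5, Nov 6, Nov 7, Nov 10, Nov 11, Nov 12, Nov 13, Nov 14, skipping weekends) reaches Friday, 2025/11/14.
The last day of the notice period: 2025/11/14 + 30 days = 2025/12/14.
Adding 25 calendar days to 2025/12/14 gives 2026/01/08, which is the date acceleration becomes effective. 2026/01/08 is a Thursday and is not a listed holiday, so no roll-forward applies.

2026/01/08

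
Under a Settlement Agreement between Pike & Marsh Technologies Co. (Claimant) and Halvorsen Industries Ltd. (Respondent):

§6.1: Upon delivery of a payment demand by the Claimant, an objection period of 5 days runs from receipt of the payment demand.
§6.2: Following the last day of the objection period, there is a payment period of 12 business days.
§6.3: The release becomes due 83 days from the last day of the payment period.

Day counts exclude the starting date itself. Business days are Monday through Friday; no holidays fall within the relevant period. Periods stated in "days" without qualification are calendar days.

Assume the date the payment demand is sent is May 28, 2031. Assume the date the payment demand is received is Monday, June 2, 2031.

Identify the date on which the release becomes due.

The last day of the objection period: 5 calendar days after June 2, 2031 is June 7, 2031.
From Saturday, June 7, 2031, 12 business days (Jun 9, Jun 10, Jun 11, Jun 12, …, Jun 20, Jun 23, Jun 24, skipping weekends) brings us to Tuesday, June 24, 2031, which is the last day of the payment period.
The date on which the release becomes due: June 24, 2031 + 83 days = September 15, 2031.

September 15, 2031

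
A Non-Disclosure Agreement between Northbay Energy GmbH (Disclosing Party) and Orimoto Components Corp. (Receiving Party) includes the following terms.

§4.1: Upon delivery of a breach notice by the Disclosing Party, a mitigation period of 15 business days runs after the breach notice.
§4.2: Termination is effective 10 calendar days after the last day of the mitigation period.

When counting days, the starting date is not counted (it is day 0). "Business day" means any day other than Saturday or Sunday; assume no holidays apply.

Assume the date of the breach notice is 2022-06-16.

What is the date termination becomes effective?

From Thursday, 2022-06-16, 15 business days (Jun 17, Jun 20, Jun 21, Jun 22, …, Jul 5, Jul 6, Jul 7, skipping weekends) brings us to Thursday, 2022-07-07, which is the last day of the mitigation period.
The date termination becomes effective: 10 calendar days after 2022-07-07 is 2022-07-17.

2022-07-17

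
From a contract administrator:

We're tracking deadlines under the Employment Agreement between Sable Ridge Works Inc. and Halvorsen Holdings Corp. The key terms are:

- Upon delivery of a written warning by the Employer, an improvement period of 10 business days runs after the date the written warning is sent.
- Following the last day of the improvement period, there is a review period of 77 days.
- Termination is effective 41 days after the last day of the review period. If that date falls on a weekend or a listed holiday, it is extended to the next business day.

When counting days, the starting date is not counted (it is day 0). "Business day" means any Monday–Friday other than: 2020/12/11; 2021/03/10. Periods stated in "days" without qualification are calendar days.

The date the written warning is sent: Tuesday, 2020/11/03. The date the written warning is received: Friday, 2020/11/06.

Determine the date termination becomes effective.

2021/03/15

The last day of the improvement period: counting 10 business days from Tuesday, 2020/11/03 (Nov 4, Nov 5, Nov 6, Nov 9, Nov 10, Nov 11, Nov 12, Nov 13, Nov 16, Nov 17, skipping weekends) reaches Tuesday, 2020/11/17.
The last day of the review period: 77 calendar days after 2020/11/17 is 2021/02/02.
The date termination becomes effective: 2021/02/02 + 41 days = 2021/03/15. 2021/03/15 is a Monday and is not a listed holiday, so no roll-forward applies.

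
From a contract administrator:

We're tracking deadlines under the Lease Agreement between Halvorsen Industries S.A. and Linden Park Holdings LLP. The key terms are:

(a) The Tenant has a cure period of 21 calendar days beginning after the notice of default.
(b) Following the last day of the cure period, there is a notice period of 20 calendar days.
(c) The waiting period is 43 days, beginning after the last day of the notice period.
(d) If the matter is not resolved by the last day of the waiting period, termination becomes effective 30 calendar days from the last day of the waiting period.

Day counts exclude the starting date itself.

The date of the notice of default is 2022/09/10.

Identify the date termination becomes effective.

The last day of the cure period: 2022/09/10 + 21 days = 2022/10/01.
Adding 20 calendar days to 2022/10/01 gives 2022/10/21, which is the last day of the notice period.
The last day of the waiting period: 43 calendar days after 2022/10/21 is 2022/12/03.
The date termination becomes effective: 2022/12/03 + 30 days = 2023/01/02.

2023/01/02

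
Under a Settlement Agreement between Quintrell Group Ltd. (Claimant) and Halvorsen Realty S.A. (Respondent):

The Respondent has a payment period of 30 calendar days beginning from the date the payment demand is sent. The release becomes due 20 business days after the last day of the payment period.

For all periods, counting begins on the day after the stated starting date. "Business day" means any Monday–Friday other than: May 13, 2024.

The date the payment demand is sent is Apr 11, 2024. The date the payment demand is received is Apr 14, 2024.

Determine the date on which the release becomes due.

The last day of the payment period: Apr 11, 2024 + 30 days = May 11, 2024.
The date on which the release becomes due: counting 20 business days from Saturday, May 11, 2024 (May 14, May 15, May 16, May 17, …, Jun 6, Jun 7, Jun 10, skipping weekends and the listed holiday on May 13) reaches Monday, Jun 10, 2024.

Jun 10, 2024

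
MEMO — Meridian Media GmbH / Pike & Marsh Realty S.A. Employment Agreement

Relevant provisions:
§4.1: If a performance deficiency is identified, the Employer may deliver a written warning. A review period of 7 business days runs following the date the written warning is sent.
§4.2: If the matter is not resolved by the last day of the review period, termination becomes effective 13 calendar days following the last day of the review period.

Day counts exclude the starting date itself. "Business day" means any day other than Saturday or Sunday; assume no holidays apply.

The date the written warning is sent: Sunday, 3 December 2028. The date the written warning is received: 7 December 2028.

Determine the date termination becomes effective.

25 December 2028

The last day of the review period: 7 business days after Sunday, 3 December 2028, skipping weekends — Dec 4, Dec 5, Dec 6, Dec 7, Dec 8, Dec 11, Dec 12 — lands on Tuesday, 12 December 2028.
Adding 13 calendar days to 12 December 2028 gives 25 December 2028, which is the date termination becomes effective.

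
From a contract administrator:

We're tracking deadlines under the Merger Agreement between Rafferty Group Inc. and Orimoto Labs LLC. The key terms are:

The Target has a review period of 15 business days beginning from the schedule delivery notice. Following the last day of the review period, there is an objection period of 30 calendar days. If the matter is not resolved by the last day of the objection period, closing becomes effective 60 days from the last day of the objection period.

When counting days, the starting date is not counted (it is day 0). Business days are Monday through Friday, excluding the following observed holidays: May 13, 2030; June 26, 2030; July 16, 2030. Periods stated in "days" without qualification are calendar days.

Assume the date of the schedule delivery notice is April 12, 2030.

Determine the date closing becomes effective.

The last day of the review period: counting 15 business days from Friday, April 12, 2030 (Apr 15, Apr 16, Apr 17, Apr 18, …, May 1, May 2, May 3, skipping weekends) reaches Friday, May 3, 2030.
The last day of the objection period: May 3, 2030 + 30 days = June 2, 2030.
The date closing becomes effective: 60 calendar days after June 2, 2030 is August 1, 2030.

August 1, 2030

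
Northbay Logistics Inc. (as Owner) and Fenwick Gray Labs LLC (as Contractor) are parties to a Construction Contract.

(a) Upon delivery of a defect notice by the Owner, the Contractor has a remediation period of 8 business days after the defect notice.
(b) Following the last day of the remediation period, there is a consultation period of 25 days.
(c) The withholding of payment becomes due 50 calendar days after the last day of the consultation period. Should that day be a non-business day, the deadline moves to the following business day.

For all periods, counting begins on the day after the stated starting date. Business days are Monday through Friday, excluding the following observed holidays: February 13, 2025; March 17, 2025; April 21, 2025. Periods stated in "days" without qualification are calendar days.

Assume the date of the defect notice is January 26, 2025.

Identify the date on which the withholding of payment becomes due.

The last day of the remediation period: 8 business days after Sunday, January 26, 2025, skipping weekends — Jan 27, Jan 28, Jan 29, Jan 30, Jan 31, Feb 3, Feb 4, Feb 5 — lands on Wednesday, February 5, 2025.
The last day of the consultation period: 25 calendar days after February 5, 2025 is March 2, 2025.
The date on which the withholding of payment becomes due: March 2, 2025 + 50 days = April 21, 2025. That falls on Monday, a listed holiday, so it rolls to the next business day, Tuesday, April 22, 2025.

April 22, 2025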